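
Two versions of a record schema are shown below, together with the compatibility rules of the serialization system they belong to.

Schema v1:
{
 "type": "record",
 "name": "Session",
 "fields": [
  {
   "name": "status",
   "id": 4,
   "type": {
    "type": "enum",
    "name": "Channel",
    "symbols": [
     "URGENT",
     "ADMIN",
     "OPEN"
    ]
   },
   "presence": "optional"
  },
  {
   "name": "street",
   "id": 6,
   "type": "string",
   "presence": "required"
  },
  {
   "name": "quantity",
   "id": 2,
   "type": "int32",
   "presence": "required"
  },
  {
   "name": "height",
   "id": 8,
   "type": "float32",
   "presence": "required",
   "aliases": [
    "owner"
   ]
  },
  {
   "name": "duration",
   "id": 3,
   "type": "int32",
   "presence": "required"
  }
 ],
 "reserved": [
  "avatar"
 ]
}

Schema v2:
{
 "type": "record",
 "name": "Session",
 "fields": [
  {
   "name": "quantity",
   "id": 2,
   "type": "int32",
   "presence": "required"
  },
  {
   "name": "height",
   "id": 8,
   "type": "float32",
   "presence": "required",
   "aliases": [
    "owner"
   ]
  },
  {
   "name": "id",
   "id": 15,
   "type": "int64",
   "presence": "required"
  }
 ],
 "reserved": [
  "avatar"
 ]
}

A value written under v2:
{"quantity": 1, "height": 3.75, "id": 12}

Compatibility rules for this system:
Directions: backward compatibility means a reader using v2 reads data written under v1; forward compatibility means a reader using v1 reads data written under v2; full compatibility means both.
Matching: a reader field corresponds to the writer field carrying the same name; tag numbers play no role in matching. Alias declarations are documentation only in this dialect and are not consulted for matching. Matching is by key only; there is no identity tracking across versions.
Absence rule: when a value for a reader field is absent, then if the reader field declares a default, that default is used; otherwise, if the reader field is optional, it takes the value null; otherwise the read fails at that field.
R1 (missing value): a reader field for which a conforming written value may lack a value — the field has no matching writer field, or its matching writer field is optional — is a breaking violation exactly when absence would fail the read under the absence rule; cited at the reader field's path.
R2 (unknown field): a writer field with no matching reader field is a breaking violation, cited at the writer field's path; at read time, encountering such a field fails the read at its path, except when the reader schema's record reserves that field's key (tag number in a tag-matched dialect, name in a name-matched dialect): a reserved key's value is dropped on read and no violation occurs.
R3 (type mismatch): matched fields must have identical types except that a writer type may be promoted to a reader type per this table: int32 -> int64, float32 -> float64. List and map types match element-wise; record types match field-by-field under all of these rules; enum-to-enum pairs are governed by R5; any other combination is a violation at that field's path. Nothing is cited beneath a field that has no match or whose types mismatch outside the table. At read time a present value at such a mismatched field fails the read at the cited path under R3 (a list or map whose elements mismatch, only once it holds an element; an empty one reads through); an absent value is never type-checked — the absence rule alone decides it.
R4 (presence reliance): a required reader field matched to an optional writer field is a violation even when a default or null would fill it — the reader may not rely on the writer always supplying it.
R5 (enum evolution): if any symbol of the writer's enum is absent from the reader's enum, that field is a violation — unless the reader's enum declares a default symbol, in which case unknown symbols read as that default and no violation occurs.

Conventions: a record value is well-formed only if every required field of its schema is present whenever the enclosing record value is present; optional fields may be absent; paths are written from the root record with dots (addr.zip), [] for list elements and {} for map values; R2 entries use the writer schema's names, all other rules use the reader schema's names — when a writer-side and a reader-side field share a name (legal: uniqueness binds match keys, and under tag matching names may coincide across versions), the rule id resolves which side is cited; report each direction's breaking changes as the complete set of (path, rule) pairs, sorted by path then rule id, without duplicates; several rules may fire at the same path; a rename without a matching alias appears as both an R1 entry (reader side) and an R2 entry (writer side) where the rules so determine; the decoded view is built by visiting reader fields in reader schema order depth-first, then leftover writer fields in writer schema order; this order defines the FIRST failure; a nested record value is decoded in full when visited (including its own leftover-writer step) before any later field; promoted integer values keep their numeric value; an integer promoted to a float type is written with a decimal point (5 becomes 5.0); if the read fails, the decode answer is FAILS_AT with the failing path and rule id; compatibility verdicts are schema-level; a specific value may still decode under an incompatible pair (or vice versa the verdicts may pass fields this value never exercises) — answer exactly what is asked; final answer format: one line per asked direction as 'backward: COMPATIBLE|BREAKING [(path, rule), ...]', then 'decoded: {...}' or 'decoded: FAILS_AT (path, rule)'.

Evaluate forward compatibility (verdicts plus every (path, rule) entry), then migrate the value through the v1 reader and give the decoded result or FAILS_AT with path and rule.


forward: BREAKING [(duration, R1), (id, R2), (street, R1)]; decoded: FAILS_AT (street, R1)

the writer's type comes first in each Session pair
forward analysis of Session with v1 as reader and v2 as writer:
  status: no writer-side match
  street: no writer-side match
  int32 -> int32, writer required: quantity aligns to quantity
  float32 -> float32, writer required: height aligns to height
  duration: no writer-side match
  writer field id has no reader counterpart
  R1 fires at duration
  R2 fires at id
  R1 fires at street
  => forward verdict for Session: BREAKING, 3 violation(s)
decode (reader v1):
  status := null (missing; optional => null)
  read fails at street under R1 (no fill)
  => FAILS_AT (street, R1)
ruling out the remaining Session differences:
  removed field status from record Session -> affects backward compatibility only, which is not asked


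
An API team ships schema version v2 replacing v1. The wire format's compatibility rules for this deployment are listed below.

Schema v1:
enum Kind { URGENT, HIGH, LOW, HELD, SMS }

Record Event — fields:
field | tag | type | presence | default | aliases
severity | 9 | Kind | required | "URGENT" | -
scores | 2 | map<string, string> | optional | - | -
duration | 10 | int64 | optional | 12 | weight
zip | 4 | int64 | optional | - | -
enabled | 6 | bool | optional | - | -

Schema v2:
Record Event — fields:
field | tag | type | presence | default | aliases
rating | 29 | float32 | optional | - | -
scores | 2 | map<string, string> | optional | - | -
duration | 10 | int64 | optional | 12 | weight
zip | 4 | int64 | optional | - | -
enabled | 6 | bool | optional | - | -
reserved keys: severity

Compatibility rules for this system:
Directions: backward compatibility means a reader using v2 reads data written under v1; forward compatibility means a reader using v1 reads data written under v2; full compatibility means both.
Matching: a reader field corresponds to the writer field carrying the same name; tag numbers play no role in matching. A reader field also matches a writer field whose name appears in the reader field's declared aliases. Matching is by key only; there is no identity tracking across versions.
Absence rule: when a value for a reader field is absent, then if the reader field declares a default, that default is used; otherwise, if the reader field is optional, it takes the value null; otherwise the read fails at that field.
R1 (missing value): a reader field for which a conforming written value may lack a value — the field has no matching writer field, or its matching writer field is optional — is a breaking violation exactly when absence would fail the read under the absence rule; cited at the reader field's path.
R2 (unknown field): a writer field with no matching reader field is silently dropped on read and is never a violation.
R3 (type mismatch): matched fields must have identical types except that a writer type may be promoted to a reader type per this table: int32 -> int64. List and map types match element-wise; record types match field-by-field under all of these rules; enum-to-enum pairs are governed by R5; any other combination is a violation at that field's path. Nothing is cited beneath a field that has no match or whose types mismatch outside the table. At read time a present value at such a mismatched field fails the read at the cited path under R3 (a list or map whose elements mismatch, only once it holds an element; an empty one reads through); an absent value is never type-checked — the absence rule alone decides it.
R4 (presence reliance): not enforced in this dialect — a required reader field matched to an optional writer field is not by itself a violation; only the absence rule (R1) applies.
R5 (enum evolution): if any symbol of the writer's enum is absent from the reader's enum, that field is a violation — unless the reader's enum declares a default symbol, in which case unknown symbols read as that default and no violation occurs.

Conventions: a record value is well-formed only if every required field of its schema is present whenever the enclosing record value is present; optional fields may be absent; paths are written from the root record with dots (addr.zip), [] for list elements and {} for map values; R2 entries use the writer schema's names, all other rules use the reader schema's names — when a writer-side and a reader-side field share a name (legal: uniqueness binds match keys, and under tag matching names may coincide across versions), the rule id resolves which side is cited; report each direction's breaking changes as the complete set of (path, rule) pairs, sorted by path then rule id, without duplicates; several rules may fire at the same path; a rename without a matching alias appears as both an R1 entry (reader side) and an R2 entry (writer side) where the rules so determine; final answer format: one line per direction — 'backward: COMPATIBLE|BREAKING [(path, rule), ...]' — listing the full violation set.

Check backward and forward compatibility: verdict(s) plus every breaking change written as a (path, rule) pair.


backward: COMPATIBLE []; forward: COMPATIBLE []

the writer's type comes first in each Event pair
backward analysis of Event with v2 as reader and v1 as writer:
  no writer field matches reader rating
  scores: paired with writer scores (map<string, string> -> map<string, string>; writer optional)
  duration: paired with writer duration (int64 -> int64; writer optional)
  zip: paired with writer zip (int64 -> int64; writer optional)
  enabled: paired with writer enabled (bool -> bool; writer optional)
  severity (writer side), unknown to reader
  nothing fires on Event: backward is COMPATIBLE
forward analysis of Event with v1 as reader and v2 as writer:
  no writer field matches reader severity
  scores: paired with writer scores (map<string, string> -> map<string, string>; writer optional)
  duration: paired with writer duration (int64 -> int64; writer optional)
  zip: paired with writer zip (int64 -> int64; writer optional)
  enabled: paired with writer enabled (bool -> bool; writer optional)
  rating (writer side), unknown to reader
  nothing fires on Event: forward is COMPATIBLE


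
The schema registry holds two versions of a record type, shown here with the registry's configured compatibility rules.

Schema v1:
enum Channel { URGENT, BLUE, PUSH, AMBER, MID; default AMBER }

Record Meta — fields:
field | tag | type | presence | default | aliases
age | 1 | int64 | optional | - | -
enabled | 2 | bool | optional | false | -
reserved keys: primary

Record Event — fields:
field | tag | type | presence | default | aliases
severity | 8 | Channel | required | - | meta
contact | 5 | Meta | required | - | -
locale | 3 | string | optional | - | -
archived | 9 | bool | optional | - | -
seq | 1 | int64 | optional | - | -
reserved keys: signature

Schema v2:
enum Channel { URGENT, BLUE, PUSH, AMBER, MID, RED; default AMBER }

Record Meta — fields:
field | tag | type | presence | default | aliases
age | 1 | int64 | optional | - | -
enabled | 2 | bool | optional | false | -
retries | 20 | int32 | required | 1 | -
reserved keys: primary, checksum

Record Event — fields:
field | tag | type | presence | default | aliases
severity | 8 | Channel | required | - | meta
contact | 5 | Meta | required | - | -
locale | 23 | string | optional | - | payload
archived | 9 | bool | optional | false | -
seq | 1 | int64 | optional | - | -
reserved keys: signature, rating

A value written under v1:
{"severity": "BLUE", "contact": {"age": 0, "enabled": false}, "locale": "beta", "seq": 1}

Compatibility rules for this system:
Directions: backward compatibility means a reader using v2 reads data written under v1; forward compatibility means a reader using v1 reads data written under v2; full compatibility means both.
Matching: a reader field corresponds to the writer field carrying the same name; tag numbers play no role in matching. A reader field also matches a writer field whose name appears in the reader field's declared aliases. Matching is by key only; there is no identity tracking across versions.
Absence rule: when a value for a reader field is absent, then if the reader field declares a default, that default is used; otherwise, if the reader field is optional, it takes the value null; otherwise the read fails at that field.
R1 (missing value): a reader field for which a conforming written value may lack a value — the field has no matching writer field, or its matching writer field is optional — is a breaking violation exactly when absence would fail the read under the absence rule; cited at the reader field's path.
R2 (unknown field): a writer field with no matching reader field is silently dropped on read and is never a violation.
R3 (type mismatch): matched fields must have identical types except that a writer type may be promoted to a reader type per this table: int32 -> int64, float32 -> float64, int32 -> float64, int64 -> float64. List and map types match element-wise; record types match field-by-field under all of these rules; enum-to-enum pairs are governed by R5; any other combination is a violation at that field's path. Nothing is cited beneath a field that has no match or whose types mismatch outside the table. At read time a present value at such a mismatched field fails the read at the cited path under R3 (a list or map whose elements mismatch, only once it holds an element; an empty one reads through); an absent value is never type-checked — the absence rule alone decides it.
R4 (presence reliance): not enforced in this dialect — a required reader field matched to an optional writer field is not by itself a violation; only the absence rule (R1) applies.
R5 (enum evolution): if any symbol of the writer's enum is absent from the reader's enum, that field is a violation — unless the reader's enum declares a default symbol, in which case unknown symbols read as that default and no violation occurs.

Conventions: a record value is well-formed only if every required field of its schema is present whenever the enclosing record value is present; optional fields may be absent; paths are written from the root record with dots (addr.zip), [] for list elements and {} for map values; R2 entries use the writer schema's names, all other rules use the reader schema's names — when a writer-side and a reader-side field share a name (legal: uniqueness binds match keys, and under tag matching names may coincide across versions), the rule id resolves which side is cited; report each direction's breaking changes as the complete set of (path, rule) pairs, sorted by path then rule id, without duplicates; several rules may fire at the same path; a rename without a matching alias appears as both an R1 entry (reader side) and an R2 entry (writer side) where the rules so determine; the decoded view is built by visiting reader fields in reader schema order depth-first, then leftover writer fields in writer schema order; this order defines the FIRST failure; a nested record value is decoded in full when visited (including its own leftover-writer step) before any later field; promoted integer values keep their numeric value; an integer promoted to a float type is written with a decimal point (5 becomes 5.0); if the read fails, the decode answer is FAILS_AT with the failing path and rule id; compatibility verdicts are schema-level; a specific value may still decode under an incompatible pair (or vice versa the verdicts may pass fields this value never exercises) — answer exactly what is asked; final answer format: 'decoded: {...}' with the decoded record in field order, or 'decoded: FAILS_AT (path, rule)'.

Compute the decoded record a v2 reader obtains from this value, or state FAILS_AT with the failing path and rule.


decoded: {"severity": "BLUE", "contact": {"age": 0, "enabled": false, "retries": 1}, "locale": "beta", "archived": false, "seq": 1}

in Event below, arrows point writer -> reader
decode (reader v2):
  severity := "BLUE"
  contact.age := 0
  contact.enabled := false
  contact.retries := 1 (absent -> default)
  locale := "beta"
  archived := false (absent -> default)
  seq := 1
  => decoded: {"severity": "BLUE", "contact": {"age": 0, "enabled": false, "retries": 1}, "locale": "beta", "archived": false, "seq": 1}
ruling out the remaining Event differences:
  field locale in record Event: tag 3 changed to 23 -> inert under this dialect — no rule fires on Event and the result does not move
  enum Channel (field severity in record Event): symbol RED added -> inert under this dialect — no rule fires on Event and the result does not move


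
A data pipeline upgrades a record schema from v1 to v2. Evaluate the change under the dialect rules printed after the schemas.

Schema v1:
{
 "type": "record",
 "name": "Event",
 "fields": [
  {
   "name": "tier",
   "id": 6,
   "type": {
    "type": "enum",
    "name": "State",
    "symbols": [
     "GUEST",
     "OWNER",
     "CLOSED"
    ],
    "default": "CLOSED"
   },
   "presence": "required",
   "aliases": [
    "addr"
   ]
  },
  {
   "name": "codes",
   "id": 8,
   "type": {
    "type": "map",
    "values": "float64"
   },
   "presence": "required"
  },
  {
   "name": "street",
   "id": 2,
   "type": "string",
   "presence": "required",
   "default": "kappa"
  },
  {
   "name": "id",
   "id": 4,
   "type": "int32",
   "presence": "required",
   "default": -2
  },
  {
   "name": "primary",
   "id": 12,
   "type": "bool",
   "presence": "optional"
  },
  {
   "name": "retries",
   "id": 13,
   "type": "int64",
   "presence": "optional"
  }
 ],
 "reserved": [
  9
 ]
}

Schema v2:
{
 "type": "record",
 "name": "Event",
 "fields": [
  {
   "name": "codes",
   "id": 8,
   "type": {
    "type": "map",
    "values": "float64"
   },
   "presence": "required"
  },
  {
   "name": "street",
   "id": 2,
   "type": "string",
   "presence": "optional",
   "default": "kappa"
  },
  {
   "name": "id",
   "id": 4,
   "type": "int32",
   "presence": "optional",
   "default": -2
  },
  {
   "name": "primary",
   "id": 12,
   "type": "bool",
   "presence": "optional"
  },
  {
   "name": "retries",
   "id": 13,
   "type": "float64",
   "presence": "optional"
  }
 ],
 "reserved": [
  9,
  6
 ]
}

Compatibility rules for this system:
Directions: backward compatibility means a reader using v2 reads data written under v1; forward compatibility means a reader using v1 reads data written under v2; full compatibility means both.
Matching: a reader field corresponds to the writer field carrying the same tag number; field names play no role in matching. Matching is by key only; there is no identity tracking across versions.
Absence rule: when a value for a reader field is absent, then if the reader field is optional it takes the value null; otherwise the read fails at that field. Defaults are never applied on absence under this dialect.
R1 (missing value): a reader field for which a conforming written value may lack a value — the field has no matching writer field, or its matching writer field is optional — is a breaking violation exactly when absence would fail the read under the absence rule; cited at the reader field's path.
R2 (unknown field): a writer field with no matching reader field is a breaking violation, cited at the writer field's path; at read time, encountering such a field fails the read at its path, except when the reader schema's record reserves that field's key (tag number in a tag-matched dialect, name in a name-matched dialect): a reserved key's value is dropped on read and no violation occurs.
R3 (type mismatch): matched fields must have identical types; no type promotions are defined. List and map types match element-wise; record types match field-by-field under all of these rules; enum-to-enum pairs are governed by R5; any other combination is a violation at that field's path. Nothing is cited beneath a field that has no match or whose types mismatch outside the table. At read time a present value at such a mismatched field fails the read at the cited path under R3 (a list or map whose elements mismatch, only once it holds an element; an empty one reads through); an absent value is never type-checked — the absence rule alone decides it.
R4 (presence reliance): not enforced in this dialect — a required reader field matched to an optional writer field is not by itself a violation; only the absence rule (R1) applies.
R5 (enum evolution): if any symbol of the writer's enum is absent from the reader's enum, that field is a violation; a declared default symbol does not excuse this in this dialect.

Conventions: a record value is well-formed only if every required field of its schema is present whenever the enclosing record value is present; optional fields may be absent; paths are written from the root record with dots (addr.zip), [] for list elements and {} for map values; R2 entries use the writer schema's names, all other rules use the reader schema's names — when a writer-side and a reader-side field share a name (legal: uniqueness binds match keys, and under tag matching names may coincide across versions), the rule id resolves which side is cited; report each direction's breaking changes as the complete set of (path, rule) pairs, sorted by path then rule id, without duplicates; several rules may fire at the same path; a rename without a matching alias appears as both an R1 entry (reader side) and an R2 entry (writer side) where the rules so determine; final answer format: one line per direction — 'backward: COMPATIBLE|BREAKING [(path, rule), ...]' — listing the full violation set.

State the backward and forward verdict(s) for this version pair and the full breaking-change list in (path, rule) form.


backward: BREAKING [(retries, R3)]; forward: BREAKING [(id, R1), (retries, R3), (street, R1), (tier, R1)]

arrows below run writer -> reader for Event
checking backward for Event: reader v2 against writer v1:
  codes <- codes (map<string, float64> -> map<string, float64>, writer required)
  street <- street (string -> string, writer required)
  id <- id (int32 -> int32, writer required)
  primary <- primary (bool -> bool, writer optional)
  retries <- retries (int64 -> float64, writer optional)
  leftover writer field: tier
  violation R3 at retries
  => backward verdict for Event: BREAKING, 1 violation(s)
checking forward for Event: reader v1 against writer v2:
  tier: no writer-side match
  codes <- codes (map<string, float64> -> map<string, float64>, writer required)
  street <- street (string -> string, writer optional)
  id <- id (int32 -> int32, writer optional)
  primary <- primary (bool -> bool, writer optional)
  retries <- retries (float64 -> int64, writer optional)
  violation R1 at id
  violation R3 at retries
  violation R1 at street
  violation R1 at tier
  => forward verdict for Event: BREAKING, 4 violation(s)


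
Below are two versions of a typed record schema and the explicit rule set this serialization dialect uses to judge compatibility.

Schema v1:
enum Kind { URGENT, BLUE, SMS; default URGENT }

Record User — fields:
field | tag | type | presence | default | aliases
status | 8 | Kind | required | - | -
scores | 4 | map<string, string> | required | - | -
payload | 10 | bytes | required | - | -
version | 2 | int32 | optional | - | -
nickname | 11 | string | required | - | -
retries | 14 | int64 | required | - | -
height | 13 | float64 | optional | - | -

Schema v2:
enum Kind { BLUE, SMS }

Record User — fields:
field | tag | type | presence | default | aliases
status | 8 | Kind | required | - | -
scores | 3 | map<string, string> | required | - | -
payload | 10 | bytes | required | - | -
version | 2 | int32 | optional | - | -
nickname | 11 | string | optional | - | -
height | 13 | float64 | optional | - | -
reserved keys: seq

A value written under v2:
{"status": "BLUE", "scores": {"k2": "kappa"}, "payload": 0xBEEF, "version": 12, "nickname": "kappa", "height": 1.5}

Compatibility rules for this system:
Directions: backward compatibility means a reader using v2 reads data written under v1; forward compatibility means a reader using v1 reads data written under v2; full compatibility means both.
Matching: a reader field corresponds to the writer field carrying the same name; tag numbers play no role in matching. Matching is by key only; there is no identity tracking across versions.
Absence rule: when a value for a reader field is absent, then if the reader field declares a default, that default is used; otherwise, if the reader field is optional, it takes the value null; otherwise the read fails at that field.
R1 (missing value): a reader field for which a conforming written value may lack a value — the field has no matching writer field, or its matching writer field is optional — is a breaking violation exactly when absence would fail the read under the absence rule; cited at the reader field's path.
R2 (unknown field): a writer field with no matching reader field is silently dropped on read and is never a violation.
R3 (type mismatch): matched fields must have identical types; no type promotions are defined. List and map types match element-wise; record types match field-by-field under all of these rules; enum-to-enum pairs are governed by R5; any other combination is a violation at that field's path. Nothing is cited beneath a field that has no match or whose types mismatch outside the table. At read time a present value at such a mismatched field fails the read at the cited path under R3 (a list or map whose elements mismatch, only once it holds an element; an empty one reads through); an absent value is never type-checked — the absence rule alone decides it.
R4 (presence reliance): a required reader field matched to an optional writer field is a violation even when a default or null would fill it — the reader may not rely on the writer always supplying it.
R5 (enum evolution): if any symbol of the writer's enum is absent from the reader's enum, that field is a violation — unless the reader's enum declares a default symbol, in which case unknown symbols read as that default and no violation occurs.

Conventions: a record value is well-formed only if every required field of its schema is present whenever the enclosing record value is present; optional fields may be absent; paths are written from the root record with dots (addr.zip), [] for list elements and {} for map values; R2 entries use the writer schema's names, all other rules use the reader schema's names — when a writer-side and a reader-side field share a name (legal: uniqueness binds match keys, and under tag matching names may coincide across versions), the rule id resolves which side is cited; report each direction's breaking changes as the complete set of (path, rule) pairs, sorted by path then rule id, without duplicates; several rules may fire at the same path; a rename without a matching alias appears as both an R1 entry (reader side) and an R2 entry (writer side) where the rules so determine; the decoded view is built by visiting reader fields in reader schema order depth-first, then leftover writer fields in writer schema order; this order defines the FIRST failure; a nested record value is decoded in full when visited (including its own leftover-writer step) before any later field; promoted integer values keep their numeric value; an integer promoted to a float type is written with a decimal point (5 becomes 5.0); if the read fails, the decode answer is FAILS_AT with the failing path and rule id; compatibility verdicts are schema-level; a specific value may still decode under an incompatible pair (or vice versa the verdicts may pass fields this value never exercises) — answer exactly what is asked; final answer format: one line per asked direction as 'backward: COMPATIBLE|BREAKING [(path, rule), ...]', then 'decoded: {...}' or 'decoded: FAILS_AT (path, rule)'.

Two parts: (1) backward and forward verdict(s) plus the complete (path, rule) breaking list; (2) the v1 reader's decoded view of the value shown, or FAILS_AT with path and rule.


in User below, arrows point writer -> reader
backward analysis of User with v2 as reader and v1 as writer:
  status: paired with writer status (Kind -> Kind; writer required)
  scores: paired with writer scores (map<string, string> -> map<string, string>; writer required)
  payload: paired with writer payload (bytes -> bytes; writer required)
  version: paired with writer version (int32 -> int32; writer optional)
  nickname: paired with writer nickname (string -> string; writer required)
  height: paired with writer height (float64 -> float64; writer optional)
  retries (writer side), unknown to reader
  violation R5 at status
  => backward: BREAKING (1)
forward analysis of User with v1 as reader and v2 as writer:
  status: paired with writer status (Kind -> Kind; writer required)
  scores: paired with writer scores (map<string, string> -> map<string, string>; writer required)
  payload: paired with writer payload (bytes -> bytes; writer required)
  version: paired with writer version (int32 -> int32; writer optional)
  nickname: paired with writer nickname (string -> string; writer optional)
  no writer field matches reader retries
  height: paired with writer height (float64 -> float64; writer optional)
  violation R1 at nickname
  violation R4 at nickname
  violation R1 at retries
  => forward: BREAKING (3)
decoding the User value with the v1 reader:
  status := "BLUE"
  scores := {"k2": "kappa"}
  payload := 0xBEEF
  version := 12
  nickname := "kappa"
  read fails at retries under R1 (no fill)
  => FAILS_AT (retries, R1)

backward: BREAKING [(status, R5)]; forward: BREAKING [(nickname, R1), (nickname, R4), (retries, R1)]; decoded: FAILS_AT (retries, R1)


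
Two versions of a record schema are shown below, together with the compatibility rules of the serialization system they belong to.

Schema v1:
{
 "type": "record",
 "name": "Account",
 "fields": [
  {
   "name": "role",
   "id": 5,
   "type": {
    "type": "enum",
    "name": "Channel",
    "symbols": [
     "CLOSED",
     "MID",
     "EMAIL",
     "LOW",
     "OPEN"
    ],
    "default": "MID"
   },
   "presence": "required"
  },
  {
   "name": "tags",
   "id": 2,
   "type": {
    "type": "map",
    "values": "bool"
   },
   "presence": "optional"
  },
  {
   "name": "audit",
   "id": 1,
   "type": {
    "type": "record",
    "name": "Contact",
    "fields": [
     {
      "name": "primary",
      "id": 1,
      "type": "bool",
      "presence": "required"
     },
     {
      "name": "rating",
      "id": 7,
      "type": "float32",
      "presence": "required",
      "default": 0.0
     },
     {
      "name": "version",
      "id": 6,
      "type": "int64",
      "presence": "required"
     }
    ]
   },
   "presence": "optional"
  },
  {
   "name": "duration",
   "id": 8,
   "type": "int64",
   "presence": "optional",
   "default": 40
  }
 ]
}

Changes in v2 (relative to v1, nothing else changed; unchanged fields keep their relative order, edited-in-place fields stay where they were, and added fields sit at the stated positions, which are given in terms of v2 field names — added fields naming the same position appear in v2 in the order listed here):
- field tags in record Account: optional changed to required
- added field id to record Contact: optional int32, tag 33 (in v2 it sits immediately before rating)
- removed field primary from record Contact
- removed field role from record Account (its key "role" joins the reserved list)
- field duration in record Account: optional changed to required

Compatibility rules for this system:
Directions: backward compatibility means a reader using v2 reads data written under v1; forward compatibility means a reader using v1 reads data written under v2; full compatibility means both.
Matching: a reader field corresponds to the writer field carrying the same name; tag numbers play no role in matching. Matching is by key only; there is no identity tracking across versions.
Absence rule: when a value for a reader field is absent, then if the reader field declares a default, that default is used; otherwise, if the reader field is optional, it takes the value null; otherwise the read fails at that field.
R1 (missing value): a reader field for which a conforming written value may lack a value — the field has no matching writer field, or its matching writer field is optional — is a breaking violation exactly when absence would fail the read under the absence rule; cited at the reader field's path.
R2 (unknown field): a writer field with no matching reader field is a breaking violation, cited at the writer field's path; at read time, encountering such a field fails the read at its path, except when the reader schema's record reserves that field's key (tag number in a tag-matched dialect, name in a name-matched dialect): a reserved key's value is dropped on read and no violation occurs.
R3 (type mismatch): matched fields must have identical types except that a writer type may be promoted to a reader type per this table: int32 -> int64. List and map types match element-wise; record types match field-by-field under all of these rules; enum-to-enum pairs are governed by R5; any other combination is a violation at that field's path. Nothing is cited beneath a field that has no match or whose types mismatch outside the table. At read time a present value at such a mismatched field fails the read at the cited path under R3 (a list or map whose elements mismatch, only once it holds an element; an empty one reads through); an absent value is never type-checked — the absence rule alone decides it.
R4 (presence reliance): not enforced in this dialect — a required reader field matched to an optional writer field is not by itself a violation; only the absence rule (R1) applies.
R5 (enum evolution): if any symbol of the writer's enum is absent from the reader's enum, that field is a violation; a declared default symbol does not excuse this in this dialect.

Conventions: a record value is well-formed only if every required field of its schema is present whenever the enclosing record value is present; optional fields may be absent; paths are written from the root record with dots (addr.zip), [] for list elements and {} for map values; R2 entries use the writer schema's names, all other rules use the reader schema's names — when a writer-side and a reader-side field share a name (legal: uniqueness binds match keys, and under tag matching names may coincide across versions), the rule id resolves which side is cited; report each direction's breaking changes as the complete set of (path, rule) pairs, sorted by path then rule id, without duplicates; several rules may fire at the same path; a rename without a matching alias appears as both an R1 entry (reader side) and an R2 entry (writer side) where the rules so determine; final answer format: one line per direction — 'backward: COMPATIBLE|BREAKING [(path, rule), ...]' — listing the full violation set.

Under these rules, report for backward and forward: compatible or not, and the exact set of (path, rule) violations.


backward: BREAKING [(audit.primary, R2), (tags, R1)]; forward: BREAKING [(audit.id, R2), (audit.primary, R1), (role, R1)]

the writer's type comes first in each Account pair
backward pass over Account, reader schema v2, writer schema v1:
  tags: paired with writer tags (map<string, bool> -> map<string, bool>; writer optional)
  audit: paired with writer audit (Contact -> Contact; writer optional)
  duration: paired with writer duration (int64 -> int64; writer optional)
  writer field role has no reader counterpart
  no writer field matches reader audit.id
  audit.rating: paired with writer audit.rating (float32 -> float32; writer required)
  audit.version: paired with writer audit.version (int64 -> int64; writer required)
  writer field audit.primary has no reader counterpart
  breaking: (audit.primary, R2)
  breaking: (tags, R1)
  => backward verdict for Account: BREAKING, 2 violation(s)
forward pass over Account, reader schema v1, writer schema v2:
  no writer field matches reader role
  tags: paired with writer tags (map<string, bool> -> map<string, bool>; writer required)
  audit: paired with writer audit (Contact -> Contact; writer optional)
  duration: paired with writer duration (int64 -> int64; writer required)
  no writer field matches reader audit.primary
  audit.rating: paired with writer audit.rating (float32 -> float32; writer required)
  audit.version: paired with writer audit.version (int64 -> int64; writer required)
  writer field audit.id has no reader counterpart
  breaking: (audit.id, R2)
  breaking: (audit.primary, R1)
  breaking: (role, R1)
  => forward verdict for Account: BREAKING, 3 violation(s)


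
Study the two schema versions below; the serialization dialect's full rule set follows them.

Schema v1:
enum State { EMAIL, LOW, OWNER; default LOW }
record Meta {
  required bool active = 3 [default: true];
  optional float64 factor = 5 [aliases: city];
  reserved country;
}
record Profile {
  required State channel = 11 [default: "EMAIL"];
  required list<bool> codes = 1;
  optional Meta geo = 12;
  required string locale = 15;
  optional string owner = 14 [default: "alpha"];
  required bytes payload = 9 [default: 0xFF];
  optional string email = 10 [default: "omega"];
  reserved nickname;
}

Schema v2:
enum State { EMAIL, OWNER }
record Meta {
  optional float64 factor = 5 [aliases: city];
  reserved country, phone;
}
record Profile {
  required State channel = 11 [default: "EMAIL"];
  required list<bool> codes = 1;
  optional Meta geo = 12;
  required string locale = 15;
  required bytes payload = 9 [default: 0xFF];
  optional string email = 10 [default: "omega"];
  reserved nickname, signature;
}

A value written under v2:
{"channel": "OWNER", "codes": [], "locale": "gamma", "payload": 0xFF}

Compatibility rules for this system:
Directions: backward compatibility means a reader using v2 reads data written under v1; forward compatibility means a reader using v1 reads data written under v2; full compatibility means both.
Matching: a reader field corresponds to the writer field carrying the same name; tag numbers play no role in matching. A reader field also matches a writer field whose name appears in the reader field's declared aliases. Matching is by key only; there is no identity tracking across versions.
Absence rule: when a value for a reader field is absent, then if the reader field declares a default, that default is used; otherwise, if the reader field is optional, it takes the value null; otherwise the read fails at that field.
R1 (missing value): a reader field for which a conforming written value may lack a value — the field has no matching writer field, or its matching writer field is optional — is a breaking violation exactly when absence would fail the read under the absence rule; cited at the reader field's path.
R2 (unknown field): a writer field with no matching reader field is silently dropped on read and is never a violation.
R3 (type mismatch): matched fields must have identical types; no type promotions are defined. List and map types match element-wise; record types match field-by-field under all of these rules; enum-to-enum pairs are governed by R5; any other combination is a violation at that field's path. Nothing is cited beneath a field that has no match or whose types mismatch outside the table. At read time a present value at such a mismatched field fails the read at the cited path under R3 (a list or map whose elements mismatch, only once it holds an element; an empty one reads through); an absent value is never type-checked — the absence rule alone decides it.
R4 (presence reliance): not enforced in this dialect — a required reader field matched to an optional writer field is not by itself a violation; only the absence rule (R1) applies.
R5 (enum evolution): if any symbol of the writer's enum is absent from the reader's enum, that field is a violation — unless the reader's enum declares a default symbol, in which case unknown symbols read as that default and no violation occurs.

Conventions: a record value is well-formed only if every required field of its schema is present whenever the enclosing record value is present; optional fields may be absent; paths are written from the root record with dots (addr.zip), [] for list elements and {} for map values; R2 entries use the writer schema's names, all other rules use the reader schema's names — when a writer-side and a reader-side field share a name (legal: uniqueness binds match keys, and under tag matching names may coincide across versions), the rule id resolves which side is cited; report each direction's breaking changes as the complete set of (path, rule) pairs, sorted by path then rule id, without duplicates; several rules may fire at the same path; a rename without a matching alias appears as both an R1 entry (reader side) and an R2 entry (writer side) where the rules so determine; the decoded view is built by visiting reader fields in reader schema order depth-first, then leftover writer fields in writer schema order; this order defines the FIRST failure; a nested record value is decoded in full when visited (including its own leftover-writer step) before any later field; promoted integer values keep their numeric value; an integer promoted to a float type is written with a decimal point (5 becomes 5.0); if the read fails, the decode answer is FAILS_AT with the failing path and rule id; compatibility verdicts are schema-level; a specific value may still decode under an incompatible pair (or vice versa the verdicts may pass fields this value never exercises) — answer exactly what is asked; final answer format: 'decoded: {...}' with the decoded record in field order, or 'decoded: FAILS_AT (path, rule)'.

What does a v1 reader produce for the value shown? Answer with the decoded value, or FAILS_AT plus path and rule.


decoded: {"channel": "OWNER", "codes": [], "geo": null, "locale": "gamma", "owner": "alpha", "payload": 0xFF, "email": "omega"}

the writer's type comes first in each Profile pair
decode (reader v1):
  channel := "OWNER"
  codes := []
  geo := null (absent, optional -> null)
  locale := "gamma"
  owner := "alpha" (absent -> default)
  payload := 0xFF
  email := "omega" (absent -> default)
  => decoded: {"channel": "OWNER", "codes": [], "geo": null, "locale": "gamma", "owner": "alpha", "payload": 0xFF, "email": "omega"}
the rest of the Profile diff is inert for this question:
  removed field active from record Meta -> inert under this dialect — no rule fires on Profile and the result does not move
  enum State (field channel in record Profile): symbol LOW removed (it was the default; the default is cleared) -> affects the rule determinations only; this particular Profile value decodes identically
  removed field owner from record Profile -> inert under this dialect — no rule fires on Profile and the result does not move
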